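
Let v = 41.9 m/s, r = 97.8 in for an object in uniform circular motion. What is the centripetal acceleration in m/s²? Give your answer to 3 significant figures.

Directly: a = v²/r.
v = 41.9 m/s; r = 97.8 in = 2.484 m.
a = 706.7 m/s²

707 m/s²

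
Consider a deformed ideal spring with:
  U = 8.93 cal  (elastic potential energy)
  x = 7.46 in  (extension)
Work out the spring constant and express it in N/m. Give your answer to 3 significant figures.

Rearranging: k = 2U/x².
U = 8.93 cal = 37.36 J; x = 7.46 in = 0.1895 m.
k = 2081 N/m

2080 N/m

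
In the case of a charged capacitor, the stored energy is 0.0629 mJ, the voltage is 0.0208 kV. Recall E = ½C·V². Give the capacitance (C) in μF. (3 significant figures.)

Rearranging E = ½C·V² for C: C = 2E/V².
E = 0.0629 mJ = 6.290×10^-5 J; V = 0.0208 kV = 20.80 V.
C = 2.908×10^-7 F
2.908×10^-7 F × (1 μF / 1.000×10^-6 F) = 0.2908 μF

0.291 μF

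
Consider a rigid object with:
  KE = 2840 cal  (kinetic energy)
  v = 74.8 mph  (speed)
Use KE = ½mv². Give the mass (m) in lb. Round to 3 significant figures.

46.9 lb

Rearranging KE = ½mv² for m: m = 2·KE/v².
KE = 2840 cal = 11883 J; v = 74.8 mph = 33.44 m/s.
m = 21.25 kg
21.25 kg × (1 lb / 0.4536 kg) = 46.86 lb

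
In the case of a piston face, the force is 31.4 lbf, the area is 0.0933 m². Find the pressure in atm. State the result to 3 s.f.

P is given directly by: P = F/A.
F = 31.4 lbf = 139.7 N; A = 0.0933 m².
P = 1497 Pa
1497 Pa × (1 atm / 1.013×10^5 Pa) = 0.01477 atm

0.0148 atm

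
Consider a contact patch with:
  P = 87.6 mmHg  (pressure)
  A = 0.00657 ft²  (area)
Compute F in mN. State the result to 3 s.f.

7130 mN

Solving P = F/A for F: F = P·A.
P = 87.6 mmHg = 11679 Pa; A = 0.00657 ft² = 6.104×10^-4 m².
F = 7.129 N
7.129 N × (1 mN / 0.001000 N) = 7129 mN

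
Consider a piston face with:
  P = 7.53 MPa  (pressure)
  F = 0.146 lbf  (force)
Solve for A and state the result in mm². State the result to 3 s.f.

0.0862 mm²

Rearranging P = F/A for A: A = F/P.
P = 7.53 MPa = 7.530×10^6 Pa; F = 0.146 lbf = 0.6494 N.
A = 8.625×10^-8 m²
8.625×10^-8 m² × (1 mm² / 1.000×10^-6 m²) = 0.08625 mm²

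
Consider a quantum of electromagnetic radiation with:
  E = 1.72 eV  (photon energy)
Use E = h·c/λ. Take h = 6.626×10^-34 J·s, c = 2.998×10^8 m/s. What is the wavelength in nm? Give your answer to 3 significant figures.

Rearranging: λ = hc/E.
E = 1.72 eV = 2.756×10^-19 J; h = 6.626×10^-34 J·s; c = 2.998×10^8 m/s.
λ = 7.208×10^-7 m
7.208×10^-7 m × (1 nm / 1.000×10^-9 m) = 720.8 nm

721 nm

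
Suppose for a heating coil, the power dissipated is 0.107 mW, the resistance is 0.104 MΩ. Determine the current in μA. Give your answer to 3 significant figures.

32.1 μA

Rearranging P = I²R for I: I = √(P/R).
P = 0.107 mW = 1.070×10^-4 W; R = 0.104 MΩ = 1.040×10^5 Ω.
I = 3.208×10^-5 A
3.208×10^-5 A × (1 μA / 1.000×10^-6 A) = 32.08 μA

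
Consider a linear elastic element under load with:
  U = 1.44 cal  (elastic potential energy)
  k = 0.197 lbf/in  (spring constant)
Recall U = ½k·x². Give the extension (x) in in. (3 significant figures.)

Rearranging: x = √(2U/k).
U = 1.44 cal = 6.025 J; k = 0.197 lbf/in = 34.50 N/m.
x = 0.5910 m
0.5910 m × (1 in / 0.02540 m) = 23.27 in

23.3 in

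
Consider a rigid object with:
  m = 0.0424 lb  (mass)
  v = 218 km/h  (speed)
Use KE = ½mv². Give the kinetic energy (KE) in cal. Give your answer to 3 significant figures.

KE is given directly by: KE = ½mv².
m = 0.0424 lb = 0.01923 kg; v = 218 km/h = 60.56 m/s.
KE = 35.26 J
35.26 J × (1 cal / 4.184 J) = 8.428 cal

8.43 cal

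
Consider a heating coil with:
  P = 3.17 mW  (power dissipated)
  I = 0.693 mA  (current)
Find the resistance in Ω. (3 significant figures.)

Rearranging: R = P/I².
P = 3.17 mW = 0.003170 W; I = 0.693 mA = 6.930×10^-4 A.
R = 6601 Ω

6600 Ω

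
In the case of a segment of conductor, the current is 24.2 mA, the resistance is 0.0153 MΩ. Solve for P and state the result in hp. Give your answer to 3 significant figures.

P is given directly by: P = I²R.
I = 24.2 mA = 0.02420 A; R = 0.0153 MΩ = 15300 Ω.
P = 8.960 W
8.960 W × (1 hp / 745.7 W) = 0.01202 hp

0.0120 hp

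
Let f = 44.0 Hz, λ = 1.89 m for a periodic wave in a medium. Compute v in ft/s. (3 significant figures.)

273 ft/s

Directly: v = fλ.
f = 44.0 Hz; λ = 1.89 m.
v = 83.16 m/s
83.16 m/s × (1 ft/s / 0.3048 m/s) = 272.8 ft/s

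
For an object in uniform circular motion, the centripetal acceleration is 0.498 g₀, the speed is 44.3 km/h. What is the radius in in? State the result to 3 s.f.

Solving a = v²/r for r: r = v²/a.
a = 0.498 g₀ = 4.884 m/s²; v = 44.3 km/h = 12.31 m/s.
r = 31.01 m
31.01 m × (1 in / 0.02540 m) = 1221 in

1220 in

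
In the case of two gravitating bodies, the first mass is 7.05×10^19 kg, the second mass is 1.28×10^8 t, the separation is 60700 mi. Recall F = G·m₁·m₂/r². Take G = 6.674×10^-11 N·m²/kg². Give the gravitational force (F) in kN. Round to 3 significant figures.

63.1 kN

From Newton's law of gravitation: F = Gm₁m₂/r².
m₁ = 7.05×10^19 kg; m₂ = 1.28×10^8 t = 1.280×10^11 kg; r = 60700 mi = 9.769×10^7 m; G = 6.674×10^-11 N·m²/kg².
F = 63112 N  (the unit combination reduces to kg·m/s² = N)
63112 N × (1 kN / 1000 N) = 63.11 kN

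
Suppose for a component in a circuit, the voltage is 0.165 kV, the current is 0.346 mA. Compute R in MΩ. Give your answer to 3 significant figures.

0.477 MΩ

From Ohm's law: R = V/I.
V = 0.165 kV = 165.0 V; I = 0.346 mA = 3.460×10^-4 A.
R = 4.769×10^5 Ω
4.769×10^5 Ω × (1 MΩ / 1.000×10^6 Ω) = 0.4769 MΩ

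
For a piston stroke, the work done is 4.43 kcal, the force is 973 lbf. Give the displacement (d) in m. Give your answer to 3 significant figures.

4.28 m

Solving W = F·d for d: d = W/F.
W = 4.43 kcal = 18535 J; F = 973 lbf = 4328 N.
d = 4.282 m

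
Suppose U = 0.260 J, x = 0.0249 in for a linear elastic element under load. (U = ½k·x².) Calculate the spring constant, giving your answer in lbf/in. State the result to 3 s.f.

7420 lbf/in

Rearranging U = ½k·x² for k: k = 2U/x².
U = 0.260 J; x = 0.0249 in = 6.325×10^-4 m.
k = 1.300×10^6 N/m
1.300×10^6 N/m × (1 lbf/in / 175.1 N/m) = 7423 lbf/in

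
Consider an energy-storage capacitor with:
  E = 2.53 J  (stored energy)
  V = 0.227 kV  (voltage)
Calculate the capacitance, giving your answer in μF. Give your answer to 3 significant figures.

98.2 μF

Solving E = ½C·V² for C: C = 2E/V².
E = 2.53 J; V = 0.227 kV = 227.0 V.
C = 9.820×10^-5 F
9.820×10^-5 F × (1 μF / 1.000×10^-6 F) = 98.20 μF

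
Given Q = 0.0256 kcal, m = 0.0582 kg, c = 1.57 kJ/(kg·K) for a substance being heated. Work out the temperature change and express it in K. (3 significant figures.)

Rearranging Q = m·c·ΔT for ΔT: ΔT = Q/(m·c).
Q = 0.0256 kcal = 107.1 J; m = 0.0582 kg; c = 1.57 kJ/(kg·K) = 1570 J/(kg·K).
ΔT = 1.172 K

1.17 K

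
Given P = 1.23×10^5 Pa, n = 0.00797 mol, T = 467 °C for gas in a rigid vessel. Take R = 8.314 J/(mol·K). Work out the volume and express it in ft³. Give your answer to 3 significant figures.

From the ideal-gas law: V = nRT/P.
P = 1.23×10^5 Pa; n = 0.00797 mol; T = 467 °C = 740.1 K; R = 8.314 J/(mol·K).
V = 3.987×10^-4 m³
3.987×10^-4 m³ × (1 ft³ / 0.02832 m³) = 0.01408 ft³

0.0141 ft³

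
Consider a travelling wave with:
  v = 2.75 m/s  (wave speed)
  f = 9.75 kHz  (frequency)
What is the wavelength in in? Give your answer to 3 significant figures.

Rearranging: λ = v/f.
v = 2.75 m/s; f = 9.75 kHz = 9750 Hz.
λ = 2.821×10^-4 m
2.821×10^-4 m × (1 in / 0.02540 m) = 0.01110 in

0.0111 in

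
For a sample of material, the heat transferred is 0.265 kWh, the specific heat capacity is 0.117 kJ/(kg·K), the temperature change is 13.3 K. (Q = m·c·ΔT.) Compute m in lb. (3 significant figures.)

Rearranging Q = m·c·ΔT for m: m = Q/(c·ΔT).
Q = 0.265 kWh = 9.540×10^5 J; c = 0.117 kJ/(kg·K) = 117.0 J/(kg·K); ΔT = 13.3 K.
m = 613.1 kg
613.1 kg × (1 lb / 0.4536 kg) = 1352 lb

1350 lb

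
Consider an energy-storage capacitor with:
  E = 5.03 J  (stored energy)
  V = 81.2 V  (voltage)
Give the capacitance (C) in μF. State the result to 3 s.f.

Rearranging: C = 2E/V².
E = 5.03 J; V = 81.2 V.
C = 0.001526 F
0.001526 F × (1 μF / 1.000×10^-6 F) = 1526 μF

1530 μF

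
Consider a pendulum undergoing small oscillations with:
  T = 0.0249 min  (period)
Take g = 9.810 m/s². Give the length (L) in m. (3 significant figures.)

Solving T = 2π√(L/g) for L: L = g·(T/2π)².
T = 0.0249 min = 1.494 s; g = 9.810 m/s².
L = 0.5546 m

0.555 m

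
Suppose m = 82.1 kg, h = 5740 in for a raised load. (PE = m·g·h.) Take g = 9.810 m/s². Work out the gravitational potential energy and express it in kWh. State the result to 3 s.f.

0.0326 kWh

PE is given directly by: PE = mgh.
m = 82.1 kg; h = 5740 in = 145.8 m; g = 9.810 m/s².
PE = 1.174×10^5 J  (the unit combination reduces to kg·m²/s² = J)
1.174×10^5 J × (1 kWh / 3.600×10^6 J) = 0.03262 kWh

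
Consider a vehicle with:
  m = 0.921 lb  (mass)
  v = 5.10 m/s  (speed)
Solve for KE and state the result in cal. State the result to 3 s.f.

Directly: KE = ½mv².
m = 0.921 lb = 0.4178 kg; v = 5.10 m/s.
KE = 5.433 J
5.433 J × (1 cal / 4.184 J) = 1.299 cal

1.30 cal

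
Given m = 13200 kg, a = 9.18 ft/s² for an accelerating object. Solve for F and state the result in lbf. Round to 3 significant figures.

8300 lbf

From Newton's second law: F = m·a.
m = 13200 kg; a = 9.18 ft/s² = 2.798 m/s².
F = 36934 N  (the unit combination reduces to kg·m/s² = N)
36934 N × (1 lbf / 4.448 N) = 8303 lbf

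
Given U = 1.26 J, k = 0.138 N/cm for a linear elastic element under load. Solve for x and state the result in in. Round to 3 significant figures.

Rearranging U = ½k·x² for x: x = √(2U/k).
U = 1.26 J; k = 0.138 N/cm = 13.80 N/m.
x = 0.4273 m
0.4273 m × (1 in / 0.02540 m) = 16.82 in

16.8 in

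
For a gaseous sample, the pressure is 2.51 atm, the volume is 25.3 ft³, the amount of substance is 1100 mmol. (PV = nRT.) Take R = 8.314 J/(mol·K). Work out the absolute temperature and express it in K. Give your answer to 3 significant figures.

From the ideal-gas law: T = PV/(nR).
P = 2.51 atm = 2.543×10^5 Pa; V = 25.3 ft³ = 0.7164 m³; n = 1100 mmol = 1.100 mol; R = 8.314 J/(mol·K).
T = 19923 K

19900 K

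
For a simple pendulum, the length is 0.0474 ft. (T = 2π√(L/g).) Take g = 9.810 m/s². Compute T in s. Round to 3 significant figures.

0.241 s

Directly: T = 2π√(L/g).
L = 0.0474 ft = 0.01445 m; g = 9.810 m/s².
T = 0.2411 s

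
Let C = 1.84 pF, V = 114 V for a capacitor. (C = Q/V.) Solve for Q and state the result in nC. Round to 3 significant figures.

0.210 nC

Solving C = Q/V for Q: Q = CV.
C = 1.84 pF = 1.840×10^-12 F; V = 114 V.
Q = 2.098×10^-10 C
2.098×10^-10 C × (1 nC / 1.000×10^-9 C) = 0.2098 nC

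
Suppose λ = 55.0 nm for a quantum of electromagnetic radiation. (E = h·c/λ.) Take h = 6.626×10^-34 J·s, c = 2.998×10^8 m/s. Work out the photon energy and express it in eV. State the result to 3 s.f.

Directly: E = hc/λ.
λ = 55.0 nm = 5.500×10^-8 m; h = 6.626×10^-34 J·s; c = 2.998×10^8 m/s.
E = 3.612×10^-18 J  (the unit combination reduces to kg·m²/s² = J)
3.612×10^-18 J × (1 eV / 1.602×10^-19 J) = 22.54 eV

22.5 eV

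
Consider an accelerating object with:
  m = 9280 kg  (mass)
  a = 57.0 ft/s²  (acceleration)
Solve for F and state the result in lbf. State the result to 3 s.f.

36200 lbf

From Newton's second law: F = m·a.
m = 9280 kg; a = 57.0 ft/s² = 17.37 m/s².
F = 1.612×10^5 N  (the unit combination reduces to kg·m/s² = N)
1.612×10^5 N × (1 lbf / 4.448 N) = 36245 lbf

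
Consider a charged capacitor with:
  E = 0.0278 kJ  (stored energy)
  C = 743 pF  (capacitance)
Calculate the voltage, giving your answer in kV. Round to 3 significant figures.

Solving E = ½C·V² for V: V = √(2E/C).
E = 0.0278 kJ = 27.80 J; C = 743 pF = 7.430×10^-10 F.
V = 2.736×10^5 V
2.736×10^5 V × (1 kV / 1000 V) = 273.6 kV

274 kV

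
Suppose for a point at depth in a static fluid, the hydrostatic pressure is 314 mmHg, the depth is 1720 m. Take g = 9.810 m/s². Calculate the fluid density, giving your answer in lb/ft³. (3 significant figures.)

0.155 lb/ft³

Solving P = ρ·g·h for ρ: ρ = P/(g·h).
P = 314 mmHg = 41863 Pa; h = 1720 m; g = 9.810 m/s².
ρ = 2.481 kg/m³
2.481 kg/m³ × (1 lb/ft³ / 16.02 kg/m³) = 0.1549 lb/ft³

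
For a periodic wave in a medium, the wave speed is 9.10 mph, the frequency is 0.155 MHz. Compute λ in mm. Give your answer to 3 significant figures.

Rearranging: λ = v/f.
v = 9.10 mph = 4.068 m/s; f = 0.155 MHz = 1.550×10^5 Hz.
λ = 2.625×10^-5 m
2.625×10^-5 m × (1 mm / 0.001000 m) = 0.02625 mm

0.0262 mm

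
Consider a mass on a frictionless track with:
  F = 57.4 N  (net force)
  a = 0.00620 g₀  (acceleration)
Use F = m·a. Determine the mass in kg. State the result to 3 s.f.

Solving F = m·a for m: m = F/a.
F = 57.4 N; a = 0.00620 g₀ = 0.06080 m/s².
m = 944.1 kg

944 kg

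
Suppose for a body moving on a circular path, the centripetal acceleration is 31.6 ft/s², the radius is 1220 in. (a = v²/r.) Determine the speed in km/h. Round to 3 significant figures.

Solving a = v²/r for v: v = √(a·r).
a = 31.6 ft/s² = 9.632 m/s²; r = 1220 in = 30.99 m.
v = 17.28 m/s
17.28 m/s × (1 km/h / 0.2778 m/s) = 62.19 km/h

62.2 km/h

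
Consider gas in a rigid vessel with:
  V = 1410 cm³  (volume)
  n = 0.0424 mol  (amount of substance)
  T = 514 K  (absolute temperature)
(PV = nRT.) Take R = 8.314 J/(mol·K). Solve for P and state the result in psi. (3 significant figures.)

18.6 psi

From the ideal-gas law: P = nRT/V.
V = 1410 cm³ = 0.001410 m³; n = 0.0424 mol; T = 514 K; R = 8.314 J/(mol·K).
P = 1.285×10^5 Pa  (the unit combination reduces to kg/(m·s²) = Pa)
1.285×10^5 Pa × (1 psi / 6895 Pa) = 18.64 psi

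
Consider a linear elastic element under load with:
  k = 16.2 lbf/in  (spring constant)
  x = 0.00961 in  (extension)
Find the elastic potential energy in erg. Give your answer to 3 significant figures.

Directly: U = ½kx².
k = 16.2 lbf/in = 2837 N/m; x = 0.00961 in = 2.441×10^-4 m.
U = 8.452×10^-5 J
8.452×10^-5 J × (1 erg / 1.000×10^-7 J) = 845.2 erg

845 erg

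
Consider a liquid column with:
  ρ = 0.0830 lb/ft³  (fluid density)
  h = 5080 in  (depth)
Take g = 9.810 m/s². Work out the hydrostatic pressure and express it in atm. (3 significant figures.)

0.0166 atm

P is given directly by: P = ρgh.
ρ = 0.0830 lb/ft³ = 1.330 kg/m³; h = 5080 in = 129.0 m; g = 9.810 m/s².
P = 1683 Pa  (the unit combination reduces to kg/(m·s²) = Pa)
1683 Pa × (1 atm / 1.013×10^5 Pa) = 0.01661 atm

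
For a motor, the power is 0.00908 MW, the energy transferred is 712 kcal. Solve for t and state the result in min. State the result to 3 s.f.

Rearranging: t = W/P.
P = 0.00908 MW = 9080 W; W = 712 kcal = 2.979×10^6 J.
t = 328.1 s
328.1 s × (1 min / 60.00 s) = 5.468 min

5.47 min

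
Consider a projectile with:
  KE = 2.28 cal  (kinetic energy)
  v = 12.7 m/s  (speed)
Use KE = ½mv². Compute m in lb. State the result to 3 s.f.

Rearranging KE = ½mv² for m: m = 2·KE/v².
KE = 2.28 cal = 9.540 J; v = 12.7 m/s.
m = 0.1183 kg
0.1183 kg × (1 lb / 0.4536 kg) = 0.2608 lb

0.261 lb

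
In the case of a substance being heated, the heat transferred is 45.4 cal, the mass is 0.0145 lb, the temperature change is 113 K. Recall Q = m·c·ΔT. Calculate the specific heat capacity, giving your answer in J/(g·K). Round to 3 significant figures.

0.256 J/(g·K)

Rearranging Q = m·c·ΔT for c: c = Q/(m·ΔT).
Q = 45.4 cal = 190.0 J; m = 0.0145 lb = 0.006577 kg; ΔT = 113 K.
c = 255.6 J/(kg·K)
255.6 J/(kg·K) × (1 J/(g·K) / 1000 J/(kg·K)) = 0.2556 J/(g·K)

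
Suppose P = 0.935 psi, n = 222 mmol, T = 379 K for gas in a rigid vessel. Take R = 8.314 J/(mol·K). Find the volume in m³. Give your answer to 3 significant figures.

0.109 m³

Solving PV = nRT for V: V = nRT/P.
P = 0.935 psi = 6447 Pa; n = 222 mmol = 0.2220 mol; T = 379 K; R = 8.314 J/(mol·K).
V = 0.1085 m³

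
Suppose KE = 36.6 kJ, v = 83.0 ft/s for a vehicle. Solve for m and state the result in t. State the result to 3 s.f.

0.114 t

Rearranging KE = ½mv² for m: m = 2·KE/v².
KE = 36.6 kJ = 36600 J; v = 83.0 ft/s = 25.30 m/s.
m = 114.4 kg
114.4 kg × (1 t / 1000 kg) = 0.1144 t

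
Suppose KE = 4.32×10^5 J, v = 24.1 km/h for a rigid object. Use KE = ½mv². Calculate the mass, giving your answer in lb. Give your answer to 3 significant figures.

Rearranging: m = 2·KE/v².
KE = 4.32×10^5 J; v = 24.1 km/h = 6.694 m/s.
m = 19279 kg
19279 kg × (1 lb / 0.4536 kg) = 42503 lb

42500 lb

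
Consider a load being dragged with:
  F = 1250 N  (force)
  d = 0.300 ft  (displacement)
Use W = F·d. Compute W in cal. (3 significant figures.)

Directly: W = F·d.
F = 1250 N; d = 0.300 ft = 0.09144 m.
W = 114.3 J
114.3 J × (1 cal / 4.184 J) = 27.32 cal

27.3 cal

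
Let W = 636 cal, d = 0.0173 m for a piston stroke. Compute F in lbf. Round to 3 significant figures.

Solving W = F·d for F: F = W/d.
W = 636 cal = 2661 J; d = 0.0173 m.
F = 1.538×10^5 N  (the unit combination reduces to kg·m/s² = N)
1.538×10^5 N × (1 lbf / 4.448 N) = 34579 lbf

34600 lbf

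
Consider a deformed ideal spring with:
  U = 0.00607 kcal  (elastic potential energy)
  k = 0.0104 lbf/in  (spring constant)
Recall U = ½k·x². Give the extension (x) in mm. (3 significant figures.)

5280 mm

Rearranging: x = √(2U/k).
U = 0.00607 kcal = 25.40 J; k = 0.0104 lbf/in = 1.821 N/m.
x = 5.281 m
5.281 m × (1 mm / 0.001000 m) = 5281 mm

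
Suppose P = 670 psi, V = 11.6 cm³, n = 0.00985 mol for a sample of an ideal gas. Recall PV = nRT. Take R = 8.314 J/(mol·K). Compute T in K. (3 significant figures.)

654 K

From the ideal-gas law: T = PV/(nR).
P = 670 psi = 4.619×10^6 Pa; V = 11.6 cm³ = 1.160×10^-5 m³; n = 0.00985 mol; R = 8.314 J/(mol·K).
T = 654.3 K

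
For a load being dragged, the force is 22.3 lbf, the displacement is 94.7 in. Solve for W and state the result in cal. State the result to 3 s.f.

57.0 cal

W is given directly by: W = F·d.
F = 22.3 lbf = 99.20 N; d = 94.7 in = 2.405 m.
W = 238.6 J
238.6 J × (1 cal / 4.184 J) = 57.03 cal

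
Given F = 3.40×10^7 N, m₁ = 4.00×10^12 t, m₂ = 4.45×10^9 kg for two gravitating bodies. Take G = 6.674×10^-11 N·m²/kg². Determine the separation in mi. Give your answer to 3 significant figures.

3.67 mi

Solving F = G·m₁·m₂/r² for r: r = √(G·m₁m₂/F).
F = 3.40×10^7 N; m₁ = 4.00×10^12 t = 4.000×10^15 kg; m₂ = 4.45×10^9 kg; G = 6.674×10^-11 N·m²/kg².
r = 5911 m
5911 m × (1 mi / 1609 m) = 3.673 mi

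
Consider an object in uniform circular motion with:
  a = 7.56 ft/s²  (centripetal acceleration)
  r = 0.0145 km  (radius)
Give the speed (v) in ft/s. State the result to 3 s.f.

Rearranging a = v²/r for v: v = √(a·r).
a = 7.56 ft/s² = 2.304 m/s²; r = 0.0145 km = 14.50 m.
v = 5.780 m/s
5.780 m/s × (1 ft/s / 0.3048 m/s) = 18.96 ft/s

19.0 ft/s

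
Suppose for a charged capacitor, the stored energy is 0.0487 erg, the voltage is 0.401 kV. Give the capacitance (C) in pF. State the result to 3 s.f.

Rearranging E = ½C·V² for C: C = 2E/V².
E = 0.0487 erg = 4.870×10^-9 J; V = 0.401 kV = 401.0 V.
C = 6.057×10^-14 F
6.057×10^-14 F × (1 pF / 1.000×10^-12 F) = 0.06057 pF

0.0606 pF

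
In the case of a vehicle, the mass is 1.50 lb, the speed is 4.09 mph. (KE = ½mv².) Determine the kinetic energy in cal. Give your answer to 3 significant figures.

KE is given directly by: KE = ½mv².
m = 1.50 lb = 0.6804 kg; v = 4.09 mph = 1.828 m/s.
KE = 1.137 J
1.137 J × (1 cal / 4.184 J) = 0.2718 cal

0.272 cal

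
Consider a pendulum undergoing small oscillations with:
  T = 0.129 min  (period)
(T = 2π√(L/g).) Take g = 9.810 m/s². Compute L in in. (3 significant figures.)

586 in

Solving T = 2π√(L/g) for L: L = g·(T/2π)².
T = 0.129 min = 7.740 s; g = 9.810 m/s².
L = 14.89 m
14.89 m × (1 in / 0.02540 m) = 586.1 in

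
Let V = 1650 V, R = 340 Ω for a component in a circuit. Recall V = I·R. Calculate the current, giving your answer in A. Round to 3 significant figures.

4.85 A

From Ohm's law: I = V/R.
V = 1650 V; R = 340 Ω.
I = 4.853 A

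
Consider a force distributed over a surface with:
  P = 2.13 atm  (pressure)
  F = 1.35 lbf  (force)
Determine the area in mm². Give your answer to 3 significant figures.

Solving P = F/A for A: A = F/P.
P = 2.13 atm = 2.158×10^5 Pa; F = 1.35 lbf = 6.005 N.
A = 2.782×10^-5 m²
2.782×10^-5 m² × (1 mm² / 1.000×10^-6 m²) = 27.82 mm²

27.8 mm²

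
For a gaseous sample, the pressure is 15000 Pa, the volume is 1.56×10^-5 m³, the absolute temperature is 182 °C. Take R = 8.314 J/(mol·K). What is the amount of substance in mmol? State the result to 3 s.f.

From the ideal-gas law: n = PV/(RT).
P = 15000 Pa; V = 1.56×10^-5 m³; T = 182 °C = 455.1 K; R = 8.314 J/(mol·K).
n = 6.184×10^-5 mol
6.184×10^-5 mol × (1 mmol / 0.001000 mol) = 0.06184 mmol

0.0618 mmol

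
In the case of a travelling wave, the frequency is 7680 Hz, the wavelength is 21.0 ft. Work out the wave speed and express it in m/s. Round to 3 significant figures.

Directly: v = fλ.
f = 7680 Hz; λ = 21.0 ft = 6.401 m.
v = 49158 m/s

49200 m/s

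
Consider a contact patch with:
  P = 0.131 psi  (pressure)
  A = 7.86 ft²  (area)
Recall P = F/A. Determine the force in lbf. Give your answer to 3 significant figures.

Solving P = F/A for F: F = P·A.
P = 0.131 psi = 903.2 Pa; A = 7.86 ft² = 0.7302 m².
F = 659.5 N  (the unit combination reduces to kg·m/s² = N)
659.5 N × (1 lbf / 4.448 N) = 148.3 lbf

148 lbf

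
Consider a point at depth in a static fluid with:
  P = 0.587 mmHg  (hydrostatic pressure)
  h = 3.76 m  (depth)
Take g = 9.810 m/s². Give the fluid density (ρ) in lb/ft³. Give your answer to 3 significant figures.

Solving P = ρ·g·h for ρ: ρ = P/(g·h).
P = 0.587 mmHg = 78.26 Pa; h = 3.76 m; g = 9.810 m/s².
ρ = 2.122 kg/m³
2.122 kg/m³ × (1 lb/ft³ / 16.02 kg/m³) = 0.1325 lb/ft³

0.132 lb/ft³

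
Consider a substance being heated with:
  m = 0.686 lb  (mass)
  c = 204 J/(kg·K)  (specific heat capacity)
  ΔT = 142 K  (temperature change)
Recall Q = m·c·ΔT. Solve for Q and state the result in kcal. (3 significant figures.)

Directly: Q = mcΔT.
m = 0.686 lb = 0.3112 kg; c = 204 J/(kg·K); ΔT = 142 K.
Q = 9014 J
9014 J × (1 kcal / 4184 J) = 2.154 kcal

2.15 kcal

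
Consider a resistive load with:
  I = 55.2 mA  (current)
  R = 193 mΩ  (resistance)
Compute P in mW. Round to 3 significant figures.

Directly: P = I²R.
I = 55.2 mA = 0.05520 A; R = 193 mΩ = 0.1930 Ω.
P = 5.881×10^-4 W
5.881×10^-4 W × (1 mW / 0.001000 W) = 0.5881 mW

0.588 mW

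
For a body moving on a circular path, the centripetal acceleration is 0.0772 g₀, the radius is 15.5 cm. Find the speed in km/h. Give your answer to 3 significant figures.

Solving a = v²/r for v: v = √(a·r).
a = 0.0772 g₀ = 0.7571 m/s²; r = 15.5 cm = 0.1550 m.
v = 0.3426 m/s
0.3426 m/s × (1 km/h / 0.2778 m/s) = 1.233 km/h

1.23 km/h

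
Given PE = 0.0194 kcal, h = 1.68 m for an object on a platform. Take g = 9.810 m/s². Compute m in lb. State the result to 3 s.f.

Rearranging: m = PE/(g·h).
PE = 0.0194 kcal = 81.17 J; h = 1.68 m; g = 9.810 m/s².
m = 4.925 kg
4.925 kg × (1 lb / 0.4536 kg) = 10.86 lb

10.9 lb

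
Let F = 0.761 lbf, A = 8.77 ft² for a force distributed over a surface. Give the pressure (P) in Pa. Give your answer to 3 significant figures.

4.15 Pa

Directly: P = F/A.
F = 0.761 lbf = 3.385 N; A = 8.77 ft² = 0.8148 m².
P = 4.155 Pa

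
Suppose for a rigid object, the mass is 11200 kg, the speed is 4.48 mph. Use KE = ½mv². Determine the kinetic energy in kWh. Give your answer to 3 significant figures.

KE is given directly by: KE = ½mv².
m = 11200 kg; v = 4.48 mph = 2.003 m/s.
KE = 22461 J
22461 J × (1 kWh / 3.600×10^6 J) = 0.006239 kWh

0.00624 kWh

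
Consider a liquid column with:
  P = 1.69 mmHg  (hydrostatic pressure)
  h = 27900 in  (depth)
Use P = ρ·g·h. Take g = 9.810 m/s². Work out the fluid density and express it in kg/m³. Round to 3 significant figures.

0.0324 kg/m³

Rearranging P = ρ·g·h for ρ: ρ = P/(g·h).
P = 1.69 mmHg = 225.3 Pa; h = 27900 in = 708.7 m; g = 9.810 m/s².
ρ = 0.03241 kg/m³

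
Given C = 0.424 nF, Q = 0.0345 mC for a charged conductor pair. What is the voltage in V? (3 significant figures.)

Rearranging C = Q/V for V: V = Q/C.
C = 0.424 nF = 4.240×10^-10 F; Q = 0.0345 mC = 3.450×10^-5 C.
V = 81368 V

81400 V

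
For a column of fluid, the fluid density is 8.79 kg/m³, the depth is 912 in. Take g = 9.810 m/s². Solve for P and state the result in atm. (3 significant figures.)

P is given directly by: P = ρgh.
ρ = 8.79 kg/m³; h = 912 in = 23.16 m; g = 9.810 m/s².
P = 1997 Pa  (the unit combination reduces to kg/(m·s²) = Pa)
1997 Pa × (1 atm / 1.013×10^5 Pa) = 0.01971 atm

0.0197 atm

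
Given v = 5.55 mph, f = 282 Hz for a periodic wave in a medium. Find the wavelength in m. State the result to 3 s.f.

Rearranging v = f·λ for λ: λ = v/f.
v = 5.55 mph = 2.481 m/s; f = 282 Hz.
λ = 0.008798 m

0.00880 m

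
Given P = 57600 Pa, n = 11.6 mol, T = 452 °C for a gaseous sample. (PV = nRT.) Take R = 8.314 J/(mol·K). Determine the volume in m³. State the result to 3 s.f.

1.21 m³

Rearranging: V = nRT/P.
P = 57600 Pa; n = 11.6 mol; T = 452 °C = 725.1 K; R = 8.314 J/(mol·K).
V = 1.214 m³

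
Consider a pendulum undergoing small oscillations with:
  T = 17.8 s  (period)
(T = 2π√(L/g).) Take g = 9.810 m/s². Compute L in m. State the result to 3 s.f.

Rearranging T = 2π√(L/g) for L: L = g·(T/2π)².
T = 17.8 s; g = 9.810 m/s².
L = 78.73 m

78.7 m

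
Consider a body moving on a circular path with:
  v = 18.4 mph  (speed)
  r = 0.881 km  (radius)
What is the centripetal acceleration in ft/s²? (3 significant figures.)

Directly: a = v²/r.
v = 18.4 mph = 8.226 m/s; r = 0.881 km = 881.0 m.
a = 0.07680 m/s²
0.07680 m/s² × (1 ft/s² / 0.3048 m/s²) = 0.2520 ft/s²

0.252 ft/s²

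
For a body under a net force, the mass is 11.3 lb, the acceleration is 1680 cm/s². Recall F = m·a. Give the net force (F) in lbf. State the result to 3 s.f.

From Newton's second law: F = m·a.
m = 11.3 lb = 5.126 kg; a = 1680 cm/s² = 16.80 m/s².
F = 86.11 N
86.11 N × (1 lbf / 4.448 N) = 19.36 lbf

19.4 lbf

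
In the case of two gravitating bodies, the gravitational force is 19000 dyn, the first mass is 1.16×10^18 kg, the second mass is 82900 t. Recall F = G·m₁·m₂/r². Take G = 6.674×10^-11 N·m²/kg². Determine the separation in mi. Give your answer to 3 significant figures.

1.14×10^5 mi

Rearranging: r = √(G·m₁m₂/F).
F = 19000 dyn = 0.1900 N; m₁ = 1.16×10^18 kg; m₂ = 82900 t = 8.290×10^7 kg; G = 6.674×10^-11 N·m²/kg².
r = 1.838×10^8 m
1.838×10^8 m × (1 mi / 1609 m) = 1.142×10^5 mi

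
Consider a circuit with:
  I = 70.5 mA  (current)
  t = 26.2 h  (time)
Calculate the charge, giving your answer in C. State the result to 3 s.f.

Directly: q = It.
I = 70.5 mA = 0.07050 A; t = 26.2 h = 94320 s.
q = 6650 C  (the unit combination reduces to A·s = C)

6650 C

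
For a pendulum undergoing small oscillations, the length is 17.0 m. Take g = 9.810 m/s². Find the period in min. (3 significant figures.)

Directly: T = 2π√(L/g).
L = 17.0 m; g = 9.810 m/s².
T = 8.271 s
8.271 s × (1 min / 60.00 s) = 0.1379 min

0.138 min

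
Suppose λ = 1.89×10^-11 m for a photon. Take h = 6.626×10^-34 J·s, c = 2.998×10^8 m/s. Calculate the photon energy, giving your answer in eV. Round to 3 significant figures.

E is given directly by: E = hc/λ.
λ = 1.89×10^-11 m; h = 6.626×10^-34 J·s; c = 2.998×10^8 m/s.
E = 1.051×10^-14 J  (the unit combination reduces to kg·m²/s² = J)
1.051×10^-14 J × (1 eV / 1.602×10^-19 J) = 65601 eV

65600 eV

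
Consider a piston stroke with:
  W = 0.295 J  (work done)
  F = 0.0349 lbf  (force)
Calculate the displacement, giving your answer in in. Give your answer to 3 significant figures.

Solving W = F·d for d: d = W/F.
W = 0.295 J; F = 0.0349 lbf = 0.1552 N.
d = 1.900 m
1.900 m × (1 in / 0.02540 m) = 74.81 in

74.8 in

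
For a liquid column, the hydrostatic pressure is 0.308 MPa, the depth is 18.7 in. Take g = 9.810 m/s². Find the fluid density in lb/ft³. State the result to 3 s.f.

4130 lb/ft³

Rearranging P = ρ·g·h for ρ: ρ = P/(g·h).
P = 0.308 MPa = 3.080×10^5 Pa; h = 18.7 in = 0.4750 m; g = 9.810 m/s².
ρ = 66101 kg/m³
66101 kg/m³ × (1 lb/ft³ / 16.02 kg/m³) = 4127 lb/ft³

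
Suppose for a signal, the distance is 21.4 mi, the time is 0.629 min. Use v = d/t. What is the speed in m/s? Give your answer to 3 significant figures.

913 m/s

Directly: v = d/t.
d = 21.4 mi = 34440 m; t = 0.629 min = 37.74 s.
v = 912.6 m/s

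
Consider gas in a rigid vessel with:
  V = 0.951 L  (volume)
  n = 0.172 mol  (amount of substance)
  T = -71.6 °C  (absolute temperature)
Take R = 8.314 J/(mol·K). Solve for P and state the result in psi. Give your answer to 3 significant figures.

44.0 psi

P is given directly by: P = nRT/V.
V = 0.951 L = 9.510×10^-4 m³; n = 0.172 mol; T = -71.6 °C = 201.5 K; R = 8.314 J/(mol·K).
P = 3.031×10^5 Pa
3.031×10^5 Pa × (1 psi / 6895 Pa) = 43.96 psi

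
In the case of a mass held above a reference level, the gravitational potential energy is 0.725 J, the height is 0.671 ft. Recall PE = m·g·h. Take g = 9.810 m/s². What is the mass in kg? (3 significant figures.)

0.361 kg

Rearranging: m = PE/(g·h).
PE = 0.725 J; h = 0.671 ft = 0.2045 m; g = 9.810 m/s².
m = 0.3614 kg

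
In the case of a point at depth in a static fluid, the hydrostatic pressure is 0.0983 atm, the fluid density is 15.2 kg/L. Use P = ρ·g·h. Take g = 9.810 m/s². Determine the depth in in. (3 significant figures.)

2.63 in

Solving P = ρ·g·h for h: h = P/(ρ·g).
P = 0.0983 atm = 9960 Pa; ρ = 15.2 kg/L = 15200 kg/m³; g = 9.810 m/s².
h = 0.06680 m
0.06680 m × (1 in / 0.02540 m) = 2.630 in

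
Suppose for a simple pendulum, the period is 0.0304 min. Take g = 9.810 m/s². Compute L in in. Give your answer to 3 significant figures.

32.5 in

Rearranging T = 2π√(L/g) for L: L = g·(T/2π)².
T = 0.0304 min = 1.824 s; g = 9.810 m/s².
L = 0.8267 m
0.8267 m × (1 in / 0.02540 m) = 32.55 in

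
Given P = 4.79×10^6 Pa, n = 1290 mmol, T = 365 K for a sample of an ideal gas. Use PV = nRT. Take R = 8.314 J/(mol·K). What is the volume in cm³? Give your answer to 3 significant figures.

817 cm³

Rearranging: V = nRT/P.
P = 4.79×10^6 Pa; n = 1290 mmol = 1.290 mol; T = 365 K; R = 8.314 J/(mol·K).
V = 8.173×10^-4 m³
8.173×10^-4 m³ × (1 cm³ / 1.000×10^-6 m³) = 817.3 cm³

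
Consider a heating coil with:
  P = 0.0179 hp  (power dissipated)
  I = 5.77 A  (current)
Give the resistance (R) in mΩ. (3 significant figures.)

Solving P = I²R for R: R = P/I².
P = 0.0179 hp = 13.35 W; I = 5.77 A.
R = 0.4009 Ω
0.4009 Ω × (1 mΩ / 0.001000 Ω) = 400.9 mΩ

401 mΩ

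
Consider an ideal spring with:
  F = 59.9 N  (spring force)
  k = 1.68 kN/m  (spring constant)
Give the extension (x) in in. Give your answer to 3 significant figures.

1.40 in

Rearranging F = k·x for x: x = F/k.
F = 59.9 N; k = 1.68 kN/m = 1680 N/m.
x = 0.03565 m
0.03565 m × (1 in / 0.02540 m) = 1.404 in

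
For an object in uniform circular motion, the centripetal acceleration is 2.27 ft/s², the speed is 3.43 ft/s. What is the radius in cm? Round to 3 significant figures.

Solving a = v²/r for r: r = v²/a.
a = 2.27 ft/s² = 0.6919 m/s²; v = 3.43 ft/s = 1.045 m/s.
r = 1.580 m
1.580 m × (1 cm / 0.01000 m) = 158.0 cm

158 cm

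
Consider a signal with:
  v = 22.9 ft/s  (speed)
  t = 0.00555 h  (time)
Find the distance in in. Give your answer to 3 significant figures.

Rearranging v = d/t for d: d = v·t.
v = 22.9 ft/s = 6.980 m/s; t = 0.00555 h = 19.98 s.
d = 139.5 m
139.5 m × (1 in / 0.02540 m) = 5491 in

5490 in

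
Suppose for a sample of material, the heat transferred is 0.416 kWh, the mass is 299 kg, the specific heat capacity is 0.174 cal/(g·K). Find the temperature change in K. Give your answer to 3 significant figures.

6.88 K

Rearranging Q = m·c·ΔT for ΔT: ΔT = Q/(m·c).
Q = 0.416 kWh = 1.498×10^6 J; m = 299 kg; c = 0.174 cal/(g·K) = 728.0 J/(kg·K).
ΔT = 6.880 K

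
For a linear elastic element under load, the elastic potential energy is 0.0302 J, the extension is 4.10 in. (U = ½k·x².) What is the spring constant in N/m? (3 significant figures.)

Rearranging U = ½k·x² for k: k = 2U/x².
U = 0.0302 J; x = 4.10 in = 0.1041 m.
k = 5.569 N/m

5.57 N/m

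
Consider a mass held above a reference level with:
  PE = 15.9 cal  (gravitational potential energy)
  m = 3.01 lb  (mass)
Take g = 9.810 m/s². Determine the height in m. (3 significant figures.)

4.97 m

Rearranging: h = PE/(m·g).
PE = 15.9 cal = 66.53 J; m = 3.01 lb = 1.365 kg; g = 9.810 m/s².
h = 4.967 m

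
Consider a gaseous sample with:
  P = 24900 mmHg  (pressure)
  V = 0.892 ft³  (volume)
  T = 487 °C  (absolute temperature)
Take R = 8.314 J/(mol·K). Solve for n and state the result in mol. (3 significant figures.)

From the ideal-gas law: n = PV/(RT).
P = 24900 mmHg = 3.320×10^6 Pa; V = 0.892 ft³ = 0.02526 m³; T = 487 °C = 760.1 K; R = 8.314 J/(mol·K).
n = 13.27 mol

13.3 mol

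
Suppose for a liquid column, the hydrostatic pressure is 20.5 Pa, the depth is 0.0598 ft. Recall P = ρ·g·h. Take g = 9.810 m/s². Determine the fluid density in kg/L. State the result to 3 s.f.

0.115 kg/L

Solving P = ρ·g·h for ρ: ρ = P/(g·h).
P = 20.5 Pa; h = 0.0598 ft = 0.01823 m; g = 9.810 m/s².
ρ = 114.6 kg/m³
114.6 kg/m³ × (1 kg/L / 1000 kg/m³) = 0.1146 kg/L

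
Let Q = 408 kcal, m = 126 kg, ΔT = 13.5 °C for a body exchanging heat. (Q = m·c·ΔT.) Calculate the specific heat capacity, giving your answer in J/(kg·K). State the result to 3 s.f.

Rearranging Q = m·c·ΔT for c: c = Q/(m·ΔT).
Q = 408 kcal = 1.707×10^6 J; m = 126 kg; ΔT = 13.5 °C = 13.50 K.
c = 1004 J/(kg·K)

1000 J/(kg·K)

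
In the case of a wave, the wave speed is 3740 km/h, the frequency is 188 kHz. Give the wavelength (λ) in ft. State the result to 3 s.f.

Rearranging: λ = v/f.
v = 3740 km/h = 1039 m/s; f = 188 kHz = 1.880×10^5 Hz.
λ = 0.005526 m
0.005526 m × (1 ft / 0.3048 m) = 0.01813 ft

0.0181 ft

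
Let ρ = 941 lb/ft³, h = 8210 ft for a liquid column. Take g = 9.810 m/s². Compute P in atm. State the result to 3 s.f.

3650 atm

Directly: P = ρgh.
ρ = 941 lb/ft³ = 15073 kg/m³; h = 8210 ft = 2502 m; g = 9.810 m/s².
P = 3.700×10^8 Pa  (the unit combination reduces to kg/(m·s²) = Pa)
3.700×10^8 Pa × (1 atm / 1.013×10^5 Pa) = 3652 atm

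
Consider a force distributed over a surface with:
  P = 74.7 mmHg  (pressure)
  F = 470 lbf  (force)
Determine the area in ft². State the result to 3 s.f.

2.26 ft²

Solving P = F/A for A: A = F/P.
P = 74.7 mmHg = 9959 Pa; F = 470 lbf = 2091 N.
A = 0.2099 m²
0.2099 m² × (1 ft² / 0.09290 m²) = 2.260 ft²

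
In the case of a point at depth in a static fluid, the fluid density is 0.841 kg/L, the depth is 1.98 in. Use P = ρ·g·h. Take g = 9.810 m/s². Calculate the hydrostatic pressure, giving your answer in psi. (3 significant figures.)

P is given directly by: P = ρgh.
ρ = 0.841 kg/L = 841.0 kg/m³; h = 1.98 in = 0.05029 m; g = 9.810 m/s².
P = 414.9 Pa
414.9 Pa × (1 psi / 6895 Pa) = 0.06018 psi

0.0602 psi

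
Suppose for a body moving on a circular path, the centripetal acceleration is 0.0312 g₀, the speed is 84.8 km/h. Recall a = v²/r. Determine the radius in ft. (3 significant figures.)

5950 ft

Rearranging: r = v²/a.
a = 0.0312 g₀ = 0.3060 m/s²; v = 84.8 km/h = 23.56 m/s.
r = 1813 m
1813 m × (1 ft / 0.3048 m) = 5950 ft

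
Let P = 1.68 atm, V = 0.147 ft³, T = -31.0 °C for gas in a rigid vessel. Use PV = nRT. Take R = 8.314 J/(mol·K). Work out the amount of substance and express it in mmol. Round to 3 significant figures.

352 mmol

From the ideal-gas law: n = PV/(RT).
P = 1.68 atm = 1.702×10^5 Pa; V = 0.147 ft³ = 0.004163 m³; T = -31.0 °C = 242.1 K; R = 8.314 J/(mol·K).
n = 0.3520 mol
0.3520 mol × (1 mmol / 0.001000 mol) = 352.0 mmol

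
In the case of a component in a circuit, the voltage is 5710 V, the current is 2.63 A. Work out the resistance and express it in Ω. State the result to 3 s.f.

2170 Ω

From Ohm's law: R = V/I.
V = 5710 V; I = 2.63 A.
R = 2171 Ω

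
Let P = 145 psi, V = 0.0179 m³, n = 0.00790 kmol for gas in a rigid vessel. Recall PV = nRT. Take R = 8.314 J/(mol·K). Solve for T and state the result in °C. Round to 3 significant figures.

-0.690 °C

Rearranging PV = nRT for T: T = PV/(nR).
P = 145 psi = 9.997×10^5 Pa; V = 0.0179 m³; n = 0.00790 kmol = 7.900 mol; R = 8.314 J/(mol·K).
T = 272.5 K
272.5 K − 273.15 = -0.6899 °C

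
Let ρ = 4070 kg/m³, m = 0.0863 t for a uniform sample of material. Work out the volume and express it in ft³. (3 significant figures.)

Rearranging: V = m/ρ.
ρ = 4070 kg/m³; m = 0.0863 t = 86.30 kg.
V = 0.02120 m³
0.02120 m³ × (1 ft³ / 0.02832 m³) = 0.7488 ft³

0.749 ft³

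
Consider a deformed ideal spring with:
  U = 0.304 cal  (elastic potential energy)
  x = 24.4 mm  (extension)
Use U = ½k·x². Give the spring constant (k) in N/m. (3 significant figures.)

Rearranging: k = 2U/x².
U = 0.304 cal = 1.272 J; x = 24.4 mm = 0.02440 m.
k = 4273 N/m

4270 N/m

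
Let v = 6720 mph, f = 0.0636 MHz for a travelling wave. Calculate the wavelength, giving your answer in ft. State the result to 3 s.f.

Solving v = f·λ for λ: λ = v/f.
v = 6720 mph = 3004 m/s; f = 0.0636 MHz = 63600 Hz.
λ = 0.04723 m
0.04723 m × (1 ft / 0.3048 m) = 0.1550 ft

0.155 ft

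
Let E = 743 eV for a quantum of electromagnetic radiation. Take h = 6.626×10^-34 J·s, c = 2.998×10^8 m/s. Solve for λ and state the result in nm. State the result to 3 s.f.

1.67 nm

Rearranging E = h·c/λ for λ: λ = hc/E.
E = 743 eV = 1.190×10^-16 J; h = 6.626×10^-34 J·s; c = 2.998×10^8 m/s.
λ = 1.669×10^-9 m
1.669×10^-9 m × (1 nm / 1.000×10^-9 m) = 1.669 nm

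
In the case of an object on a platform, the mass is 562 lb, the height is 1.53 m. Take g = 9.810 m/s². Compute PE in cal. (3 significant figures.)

914 cal

Directly: PE = mgh.
m = 562 lb = 254.9 kg; h = 1.53 m; g = 9.810 m/s².
PE = 3826 J  (the unit combination reduces to kg·m²/s² = J)
3826 J × (1 cal / 4.184 J) = 914.5 cal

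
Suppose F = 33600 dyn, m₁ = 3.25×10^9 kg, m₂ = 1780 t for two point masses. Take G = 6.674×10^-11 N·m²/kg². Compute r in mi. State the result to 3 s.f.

From Newton's law of gravitation: r = √(G·m₁m₂/F).
F = 33600 dyn = 0.3360 N; m₁ = 3.25×10^9 kg; m₂ = 1780 t = 1.780×10^6 kg; G = 6.674×10^-11 N·m²/kg².
r = 1072 m
1072 m × (1 mi / 1609 m) = 0.6661 mi

0.666 mi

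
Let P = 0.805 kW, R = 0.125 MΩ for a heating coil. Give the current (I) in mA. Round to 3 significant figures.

Rearranging P = I²R for I: I = √(P/R).
P = 0.805 kW = 805.0 W; R = 0.125 MΩ = 1.250×10^5 Ω.
I = 0.08025 A
0.08025 A × (1 mA / 0.001000 A) = 80.25 mA

80.2 mA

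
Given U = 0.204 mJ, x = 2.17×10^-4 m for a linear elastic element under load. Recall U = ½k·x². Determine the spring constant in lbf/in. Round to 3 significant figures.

Rearranging U = ½k·x² for k: k = 2U/x².
U = 0.204 mJ = 2.040×10^-4 J; x = 2.17×10^-4 m.
k = 8664 N/m
8664 N/m × (1 lbf/in / 175.1 N/m) = 49.48 lbf/in

49.5 lbf/in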